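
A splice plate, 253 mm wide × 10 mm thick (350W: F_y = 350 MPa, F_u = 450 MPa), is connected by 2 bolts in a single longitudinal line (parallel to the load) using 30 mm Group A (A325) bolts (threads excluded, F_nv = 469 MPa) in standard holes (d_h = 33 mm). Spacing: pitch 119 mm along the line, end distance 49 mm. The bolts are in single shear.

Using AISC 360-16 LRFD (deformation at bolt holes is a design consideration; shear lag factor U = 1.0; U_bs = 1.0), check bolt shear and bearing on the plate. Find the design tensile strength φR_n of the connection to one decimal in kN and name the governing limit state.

Bolt shear: A_b = π(30)²/4 = 706.86 mm². φR_n = 0.75 × 469 × 706.86 × 2 × 1 = 497.3 kN.
Bearing (10 mm plate, F_u = 450 MPa): end bolts L_c = 49 − 33/2 = 32.5, R_n = min(1.2×32.5×10×450, 2.4×30×10×450) = 175.5 kN/bolt; interior L_c = 119 − 33 = 86, R_n = 324 kN/bolt. φR_n = 0.75 × (1×175.5 + 1×324) = 374.6 kN.
Governing: min(497.3, 374.6) = 374.6 kN → bearing.

374.6 kN (bearing governs)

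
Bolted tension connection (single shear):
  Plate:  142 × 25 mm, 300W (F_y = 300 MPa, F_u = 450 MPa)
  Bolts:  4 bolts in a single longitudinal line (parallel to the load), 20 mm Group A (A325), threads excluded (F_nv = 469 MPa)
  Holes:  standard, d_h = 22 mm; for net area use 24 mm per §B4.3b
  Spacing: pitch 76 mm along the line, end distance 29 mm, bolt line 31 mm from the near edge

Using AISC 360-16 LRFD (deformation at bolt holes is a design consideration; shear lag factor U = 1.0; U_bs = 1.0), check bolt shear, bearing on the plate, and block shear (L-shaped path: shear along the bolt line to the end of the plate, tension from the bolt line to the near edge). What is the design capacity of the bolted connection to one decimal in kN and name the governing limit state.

442.0 kN (bolt shear governs)

Bolt shear: A_b = π(20)²/4 = 314.16 mm². φR_n = 0.75 × 469 × 314.16 × 4 × 1 = 442.0 kN.
Bearing (25 mm plate, F_u = 450 MPa): end bolts L_c = 29 − 22/2 = 18, R_n = min(1.2×18×25×450, 2.4×20×25×450) = 243 kN/bolt; interior L_c = 76 − 22 = 54, R_n = 540 kN/bolt. φR_n = 0.75 × (1×243 + 3×540) = 1397.3 kN.
Block shear: shear path 1×[29+3×76] = 1×257 mm, A_gv = 6425, A_nv = 1×(257 − 3.5×24)×25 = 4325 mm²; tension to near edge: (31 − 0.5×24)×25 = 475 mm². R_n = min(0.6×450×4325, 0.6×300×6425) + 1.0×450×475 = min(1167.8, 1156.5) + 213.75 = 1370.3 kN. φR_n = 0.75 × 1370.3 = 1027.7 kN.
Governing: min(442.0, 1397.3, 1027.7) = 442.0 kN → bolt shear.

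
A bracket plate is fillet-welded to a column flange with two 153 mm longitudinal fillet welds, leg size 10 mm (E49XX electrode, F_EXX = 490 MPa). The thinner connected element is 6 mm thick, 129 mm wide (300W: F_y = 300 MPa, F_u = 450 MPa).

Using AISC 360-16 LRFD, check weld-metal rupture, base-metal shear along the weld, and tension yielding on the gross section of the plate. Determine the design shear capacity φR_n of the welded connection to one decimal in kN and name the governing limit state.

Weld metal: throat = 0.707×10 = 7.07 mm, L = 2×153 = 306 mm. φR_n = 0.75 × 0.6 × 490 × 7.07 × 306 = 477.0 kN.
Base metal shear (6 mm plate): yield φR_n = 1.0×0.6×300×6×306 = 330.5 kN; rupture φR_n = 0.75×0.6×450×6×306 = 371.8 kN; take 330.5 kN (yield).
Tension yield (gross): A_g = 129×6 = 774 mm². φR_n = 0.90 × 300 × 774 = 209.0 kN.
Governing: min(477.0, 330.5, 209.0) = 209.0 kN → gross-section yield.

209.0 kN (gross-section yield governs)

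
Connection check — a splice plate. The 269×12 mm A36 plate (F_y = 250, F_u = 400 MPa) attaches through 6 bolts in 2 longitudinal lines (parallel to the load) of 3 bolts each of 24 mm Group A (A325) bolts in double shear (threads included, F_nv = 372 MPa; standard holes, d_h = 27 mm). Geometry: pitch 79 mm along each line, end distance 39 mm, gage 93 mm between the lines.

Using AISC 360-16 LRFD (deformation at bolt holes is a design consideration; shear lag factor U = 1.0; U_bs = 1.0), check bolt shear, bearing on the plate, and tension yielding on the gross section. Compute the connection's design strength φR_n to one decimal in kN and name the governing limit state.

726.3 kN (gross-section yield governs)

Bolt shear: A_b = π(24)²/4 = 452.39 mm². φR_n = 0.75 × 372 × 452.39 × 6 × 2 = 1514.6 kN.
Bearing (12 mm plate, F_u = 400 MPa): end bolts L_c = 39 − 27/2 = 25.5, R_n = min(1.2×25.5×12×400, 2.4×24×12×400) = 146.88 kN/bolt; interior L_c = 79 − 27 = 52, R_n = 276.48 kN/bolt. φR_n = 0.75 × (2×146.88 + 4×276.48) = 1049.8 kN.
Tension yield (gross): A_g = 269×12 = 3228 mm². φR_n = 0.90 × 250 × 3228 = 726.3 kN.
Governing: min(1514.6, 1049.8, 726.3) = 726.3 kN → gross-section yield.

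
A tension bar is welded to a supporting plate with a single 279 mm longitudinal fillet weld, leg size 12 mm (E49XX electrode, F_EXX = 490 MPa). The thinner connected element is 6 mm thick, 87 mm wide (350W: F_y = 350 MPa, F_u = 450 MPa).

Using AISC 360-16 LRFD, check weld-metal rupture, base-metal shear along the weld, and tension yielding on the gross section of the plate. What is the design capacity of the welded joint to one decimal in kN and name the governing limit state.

164.4 kN (gross-section yield governs)

Weld metal: throat = 0.707×12 = 8.484 mm, L = 279 mm. φR_n = 0.75 × 0.6 × 490 × 8.484 × 279 = 521.9 kN.
Base metal shear (6 mm plate): yield φR_n = 1.0×0.6×350×6×279 = 351.5 kN; rupture φR_n = 0.75×0.6×450×6×279 = 339.0 kN; take 339.0 kN (rupture).
Tension yield (gross): A_g = 87×6 = 522 mm². φR_n = 0.90 × 350 × 522 = 164.4 kN.
Governing: min(521.9, 339.0, 164.4) = 164.4 kN → gross-section yield.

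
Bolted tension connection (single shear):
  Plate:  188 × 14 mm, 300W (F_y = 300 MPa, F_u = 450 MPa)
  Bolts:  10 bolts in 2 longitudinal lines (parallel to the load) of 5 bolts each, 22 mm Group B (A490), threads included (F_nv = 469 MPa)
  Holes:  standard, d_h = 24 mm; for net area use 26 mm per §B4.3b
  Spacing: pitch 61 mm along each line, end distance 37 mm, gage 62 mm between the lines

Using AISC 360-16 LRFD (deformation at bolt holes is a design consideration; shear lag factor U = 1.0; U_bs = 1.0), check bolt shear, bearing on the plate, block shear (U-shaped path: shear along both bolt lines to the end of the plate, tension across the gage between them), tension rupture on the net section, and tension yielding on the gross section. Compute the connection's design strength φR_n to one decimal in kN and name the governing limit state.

642.6 kN (net-section rupture governs)

Bolt shear: A_b = π(22)²/4 = 380.13 mm². φR_n = 0.75 × 469 × 380.13 × 10 × 1 = 1337.1 kN.
Bearing (14 mm plate, F_u = 450 MPa): end bolts L_c = 37 − 24/2 = 25, R_n = min(1.2×25×14×450, 2.4×22×14×450) = 189 kN/bolt; interior L_c = 61 − 24 = 37, R_n = 279.72 kN/bolt. φR_n = 0.75 × (2×189 + 8×279.72) = 1961.8 kN.
Block shear: shear path 2×[37+4×61] = 2×281 mm, A_gv = 7868, A_nv = 2×(281 − 4.5×26)×14 = 4592 mm²; tension across gage: (62 − 1×26)×14 = 504 mm². R_n = min(0.6×450×4592, 0.6×300×7868) + 1.0×450×504 = min(1239.8, 1416.2) + 226.8 = 1466.6 kN. φR_n = 0.75 × 1466.6 = 1100.0 kN.
Tension rupture (net): A_n = (188 − 2×26)×14 = 1904 mm² (U = 1.0, A_e = A_n). φR_n = 0.75 × 450 × 1904 = 642.6 kN.
Tension yield (gross): A_g = 188×14 = 2632 mm². φR_n = 0.90 × 300 × 2632 = 710.6 kN.
Governing: min(1337.1, 1961.8, 1100.0, 642.6, 710.6) = 642.6 kN → net-section rupture.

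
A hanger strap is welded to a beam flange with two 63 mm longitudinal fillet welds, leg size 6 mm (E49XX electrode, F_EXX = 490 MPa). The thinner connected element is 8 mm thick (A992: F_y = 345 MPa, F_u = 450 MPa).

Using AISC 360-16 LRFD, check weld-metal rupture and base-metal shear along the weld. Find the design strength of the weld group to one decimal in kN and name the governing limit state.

Weld metal: throat = 0.707×6 = 4.242 mm, L = 2×63 = 126 mm. φR_n = 0.75 × 0.6 × 490 × 4.242 × 126 = 117.9 kN.
Base metal shear (8 mm plate): yield φR_n = 1.0×0.6×345×8×126 = 208.7 kN; rupture φR_n = 0.75×0.6×450×8×126 = 204.1 kN; take 204.1 kN (rupture).
Governing: min(117.9, 204.1) = 117.9 kN → weld metal.

117.9 kN (weld metal governs)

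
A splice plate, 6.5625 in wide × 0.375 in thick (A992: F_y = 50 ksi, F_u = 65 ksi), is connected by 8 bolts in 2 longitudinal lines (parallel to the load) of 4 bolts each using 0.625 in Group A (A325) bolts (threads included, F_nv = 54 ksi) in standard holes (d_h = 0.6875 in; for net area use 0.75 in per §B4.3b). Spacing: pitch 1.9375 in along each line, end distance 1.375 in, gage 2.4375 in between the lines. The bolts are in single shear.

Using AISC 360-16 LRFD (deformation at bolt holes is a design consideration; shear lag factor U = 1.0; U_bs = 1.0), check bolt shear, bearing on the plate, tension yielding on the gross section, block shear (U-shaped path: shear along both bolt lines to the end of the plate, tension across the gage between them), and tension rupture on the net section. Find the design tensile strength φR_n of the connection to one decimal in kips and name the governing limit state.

Bolt shear: A_b = π(0.625)²/4 = 0.3068 in². φR_n = 0.75 × 54 × 0.3068 × 8 × 1 = 99.4 kips.
Bearing (0.375 in plate, F_u = 65 ksi): end bolts L_c = 1.375 − 0.6875/2 = 1.03125, R_n = min(1.2×1.03125×0.375×65, 2.4×0.625×0.375×65) = 30.164 kips/bolt; interior L_c = 1.9375 − 0.6875 = 1.25, R_n = 36.563 kips/bolt. φR_n = 0.75 × (2×30.164 + 6×36.563) = 209.8 kips.
Tension yield (gross): A_g = 6.5625×0.375 = 2.4609 in². φR_n = 0.90 × 50 × 2.4609 = 110.7 kips.
Block shear: shear path 2×[1.375+3×1.9375] = 2×7.1875 in, A_gv = 5.3906, A_nv = 2×(7.1875 − 3.5×0.75)×0.375 = 3.4219 in²; tension across gage: (2.4375 − 1×0.75)×0.375 = 0.63281 in². R_n = min(0.6×65×3.4219, 0.6×50×5.3906) + 1.0×65×0.63281 = min(133.45, 161.72) + 41.133 = 174.58 kips. φR_n = 0.75 × 174.58 = 130.9 kips.
Tension rupture (net): A_n = (6.5625 − 2×0.75)×0.375 = 1.8984 in² (U = 1.0, A_e = A_n). φR_n = 0.75 × 65 × 1.8984 = 92.5 kips.
Governing: min(99.4, 209.8, 110.7, 130.9, 92.5) = 92.5 kips → net-section rupture.

92.5 kips (net-section rupture governs)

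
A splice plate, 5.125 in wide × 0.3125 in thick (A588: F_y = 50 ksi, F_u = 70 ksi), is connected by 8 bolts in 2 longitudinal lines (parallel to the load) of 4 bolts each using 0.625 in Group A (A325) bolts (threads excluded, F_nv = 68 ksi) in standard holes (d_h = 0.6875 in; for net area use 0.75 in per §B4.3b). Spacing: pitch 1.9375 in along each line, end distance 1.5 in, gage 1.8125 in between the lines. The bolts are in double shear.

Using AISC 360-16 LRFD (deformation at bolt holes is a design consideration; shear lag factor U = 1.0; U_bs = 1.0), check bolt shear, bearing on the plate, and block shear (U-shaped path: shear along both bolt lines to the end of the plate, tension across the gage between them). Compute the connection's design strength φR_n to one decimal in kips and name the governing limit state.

109.7 kips (block shear governs)

Bolt shear: A_b = π(0.625)²/4 = 0.3068 in². φR_n = 0.75 × 68 × 0.3068 × 8 × 2 = 250.3 kips.
Bearing (0.3125 in plate, F_u = 70 ksi): end bolts L_c = 1.5 − 0.6875/2 = 1.15625, R_n = min(1.2×1.15625×0.3125×70, 2.4×0.625×0.3125×70) = 30.352 kips/bolt; interior L_c = 1.9375 − 0.6875 = 1.25, R_n = 32.813 kips/bolt. φR_n = 0.75 × (2×30.352 + 6×32.813) = 193.2 kips.
Block shear: shear path 2×[1.5+3×1.9375] = 2×7.3125 in, A_gv = 4.5703, A_nv = 2×(7.3125 − 3.5×0.75)×0.3125 = 2.9297 in²; tension across gage: (1.8125 − 1×0.75)×0.3125 = 0.33203 in². R_n = min(0.6×70×2.9297, 0.6×50×4.5703) + 1.0×70×0.33203 = min(123.05, 137.11) + 23.242 = 146.29 kips. φR_n = 0.75 × 146.29 = 109.7 kips.
Governing: min(250.3, 193.2, 109.7) = 109.7 kips → block shear.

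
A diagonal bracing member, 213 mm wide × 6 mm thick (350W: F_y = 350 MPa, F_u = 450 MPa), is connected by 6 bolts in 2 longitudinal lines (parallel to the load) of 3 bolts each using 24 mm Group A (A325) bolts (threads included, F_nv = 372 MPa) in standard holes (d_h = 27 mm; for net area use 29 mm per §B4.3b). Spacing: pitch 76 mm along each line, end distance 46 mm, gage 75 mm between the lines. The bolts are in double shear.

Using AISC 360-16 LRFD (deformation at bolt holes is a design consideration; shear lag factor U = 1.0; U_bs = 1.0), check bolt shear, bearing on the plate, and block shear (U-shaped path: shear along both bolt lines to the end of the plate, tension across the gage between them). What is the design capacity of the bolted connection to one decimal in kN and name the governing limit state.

398.1 kN (block shear governs)

Bolt shear: A_b = π(24)²/4 = 452.39 mm². φR_n = 0.75 × 372 × 452.39 × 6 × 2 = 1514.6 kN.
Bearing (6 mm plate, F_u = 450 MPa): end bolts L_c = 46 − 27/2 = 32.5, R_n = min(1.2×32.5×6×450, 2.4×24×6×450) = 105.3 kN/bolt; interior L_c = 76 − 27 = 49, R_n = 155.52 kN/bolt. φR_n = 0.75 × (2×105.3 + 4×155.52) = 624.5 kN.
Block shear: shear path 2×[46+2×76] = 2×198 mm, A_gv = 2376, A_nv = 2×(198 − 2.5×29)×6 = 1506 mm²; tension across gage: (75 − 1×29)×6 = 276 mm². R_n = min(0.6×450×1506, 0.6×350×2376) + 1.0×450×276 = min(406.62, 498.96) + 124.2 = 530.82 kN. φR_n = 0.75 × 530.82 = 398.1 kN.
Governing: min(1514.6, 624.5, 398.1) = 398.1 kN → block shear.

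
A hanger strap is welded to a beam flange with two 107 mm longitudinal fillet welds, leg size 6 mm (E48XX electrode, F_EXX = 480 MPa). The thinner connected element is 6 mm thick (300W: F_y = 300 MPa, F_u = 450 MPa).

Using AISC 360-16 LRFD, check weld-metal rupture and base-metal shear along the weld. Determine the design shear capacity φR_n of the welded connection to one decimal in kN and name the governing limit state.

Weld metal: throat = 0.707×6 = 4.242 mm, L = 2×107 = 214 mm. φR_n = 0.75 × 0.6 × 480 × 4.242 × 214 = 196.1 kN.
Base metal shear (6 mm plate): yield φR_n = 1.0×0.6×300×6×214 = 231.1 kN; rupture φR_n = 0.75×0.6×450×6×214 = 260.0 kN; take 231.1 kN (yield).
Governing: min(196.1, 231.1) = 196.1 kN → weld metal.

196.1 kN (weld metal governs)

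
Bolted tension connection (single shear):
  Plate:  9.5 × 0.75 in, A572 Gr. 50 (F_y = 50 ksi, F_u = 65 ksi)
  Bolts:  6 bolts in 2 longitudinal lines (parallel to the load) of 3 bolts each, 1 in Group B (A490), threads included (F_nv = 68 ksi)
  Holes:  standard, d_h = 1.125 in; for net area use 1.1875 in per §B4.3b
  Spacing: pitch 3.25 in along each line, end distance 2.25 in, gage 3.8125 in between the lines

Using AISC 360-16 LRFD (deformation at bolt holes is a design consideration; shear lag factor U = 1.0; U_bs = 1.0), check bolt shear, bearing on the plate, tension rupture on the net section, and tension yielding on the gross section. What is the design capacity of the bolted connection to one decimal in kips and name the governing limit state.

240.3 kips (bolt shear governs)

Bolt shear: A_b = π(1)²/4 = 0.7854 in². φR_n = 0.75 × 68 × 0.7854 × 6 × 1 = 240.3 kips.
Bearing (0.75 in plate, F_u = 65 ksi): end bolts L_c = 2.25 − 1.125/2 = 1.6875, R_n = min(1.2×1.6875×0.75×65, 2.4×1×0.75×65) = 98.719 kips/bolt; interior L_c = 3.25 − 1.125 = 2.125, R_n = 117 kips/bolt. φR_n = 0.75 × (2×98.719 + 4×117) = 499.1 kips.
Tension rupture (net): A_n = (9.5 − 2×1.1875)×0.75 = 5.3438 in² (U = 1.0, A_e = A_n). φR_n = 0.75 × 65 × 5.3438 = 260.5 kips.
Tension yield (gross): A_g = 9.5×0.75 = 7.125 in². φR_n = 0.90 × 50 × 7.125 = 320.6 kips.
Governing: min(240.3, 499.1, 260.5, 320.6) = 240.3 kips → bolt shear.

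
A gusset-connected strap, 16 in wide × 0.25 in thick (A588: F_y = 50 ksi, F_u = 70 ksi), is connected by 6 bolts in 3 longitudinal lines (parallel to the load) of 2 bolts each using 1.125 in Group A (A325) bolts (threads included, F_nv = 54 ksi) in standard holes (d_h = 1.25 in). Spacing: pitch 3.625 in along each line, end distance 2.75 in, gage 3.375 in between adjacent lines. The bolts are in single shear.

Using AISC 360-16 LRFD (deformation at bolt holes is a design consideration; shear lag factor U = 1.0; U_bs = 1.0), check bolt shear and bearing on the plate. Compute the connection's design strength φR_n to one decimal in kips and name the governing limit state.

206.7 kips (bearing governs)

Bolt shear: A_b = π(1.125)²/4 = 0.99402 in². φR_n = 0.75 × 54 × 0.99402 × 6 × 1 = 241.5 kips.
Bearing (0.25 in plate, F_u = 70 ksi): end bolts L_c = 2.75 − 1.25/2 = 2.125, R_n = min(1.2×2.125×0.25×70, 2.4×1.125×0.25×70) = 44.625 kips/bolt; interior L_c = 3.625 − 1.25 = 2.375, R_n = 47.25 kips/bolt. φR_n = 0.75 × (3×44.625 + 3×47.25) = 206.7 kips.
Governing: min(241.5, 206.7) = 206.7 kips → bearing.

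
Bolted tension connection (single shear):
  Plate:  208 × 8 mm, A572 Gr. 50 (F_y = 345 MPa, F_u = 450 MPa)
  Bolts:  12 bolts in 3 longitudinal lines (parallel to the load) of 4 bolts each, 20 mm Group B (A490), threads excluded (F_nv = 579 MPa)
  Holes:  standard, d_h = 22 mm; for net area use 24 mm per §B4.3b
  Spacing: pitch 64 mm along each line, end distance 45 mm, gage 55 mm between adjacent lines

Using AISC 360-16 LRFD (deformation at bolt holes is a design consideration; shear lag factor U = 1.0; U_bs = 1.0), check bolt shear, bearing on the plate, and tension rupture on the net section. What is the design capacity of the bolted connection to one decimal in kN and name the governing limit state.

367.2 kN (net-section rupture governs)

Bolt shear: A_b = π(20)²/4 = 314.16 mm². φR_n = 0.75 × 579 × 314.16 × 12 × 1 = 1637.1 kN.
Bearing (8 mm plate, F_u = 450 MPa): end bolts L_c = 45 − 22/2 = 34, R_n = min(1.2×34×8×450, 2.4×20×8×450) = 146.88 kN/bolt; interior L_c = 64 − 22 = 42, R_n = 172.8 kN/bolt. φR_n = 0.75 × (3×146.88 + 9×172.8) = 1496.9 kN.
Tension rupture (net): A_n = (208 − 3×24)×8 = 1088 mm² (U = 1.0, A_e = A_n). φR_n = 0.75 × 450 × 1088 = 367.2 kN.
Governing: min(1637.1, 1496.9, 367.2) = 367.2 kN → net-section rupture.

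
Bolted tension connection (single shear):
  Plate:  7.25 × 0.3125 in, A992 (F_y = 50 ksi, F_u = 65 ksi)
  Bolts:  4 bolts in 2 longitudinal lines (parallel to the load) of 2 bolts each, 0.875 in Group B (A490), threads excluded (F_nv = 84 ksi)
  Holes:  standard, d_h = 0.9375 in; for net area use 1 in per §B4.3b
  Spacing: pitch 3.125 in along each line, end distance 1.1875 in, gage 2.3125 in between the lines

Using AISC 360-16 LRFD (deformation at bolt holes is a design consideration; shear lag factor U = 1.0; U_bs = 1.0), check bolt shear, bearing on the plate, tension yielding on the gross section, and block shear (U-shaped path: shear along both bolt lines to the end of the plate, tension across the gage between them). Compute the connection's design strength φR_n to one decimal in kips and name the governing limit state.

71.4 kips (block shear governs)

Bolt shear: A_b = π(0.875)²/4 = 0.60132 in². φR_n = 0.75 × 84 × 0.60132 × 4 × 1 = 151.5 kips.
Bearing (0.3125 in plate, F_u = 65 ksi): end bolts L_c = 1.1875 − 0.9375/2 = 0.71875, R_n = min(1.2×0.71875×0.3125×65, 2.4×0.875×0.3125×65) = 17.52 kips/bolt; interior L_c = 3.125 − 0.9375 = 2.1875, R_n = 42.656 kips/bolt. φR_n = 0.75 × (2×17.52 + 2×42.656) = 90.3 kips.
Tension yield (gross): A_g = 7.25×0.3125 = 2.2656 in². φR_n = 0.90 × 50 × 2.2656 = 102.0 kips.
Block shear: shear path 2×[1.1875+1×3.125] = 2×4.3125 in, A_gv = 2.6953, A_nv = 2×(4.3125 − 1.5×1)×0.3125 = 1.7578 in²; tension across gage: (2.3125 − 1×1)×0.3125 = 0.41016 in². R_n = min(0.6×65×1.7578, 0.6×50×2.6953) + 1.0×65×0.41016 = min(68.554, 80.859) + 26.66 = 95.214 kips. φR_n = 0.75 × 95.214 = 71.4 kips.
Governing: min(151.5, 90.3, 102.0, 71.4) = 71.4 kips → block shear.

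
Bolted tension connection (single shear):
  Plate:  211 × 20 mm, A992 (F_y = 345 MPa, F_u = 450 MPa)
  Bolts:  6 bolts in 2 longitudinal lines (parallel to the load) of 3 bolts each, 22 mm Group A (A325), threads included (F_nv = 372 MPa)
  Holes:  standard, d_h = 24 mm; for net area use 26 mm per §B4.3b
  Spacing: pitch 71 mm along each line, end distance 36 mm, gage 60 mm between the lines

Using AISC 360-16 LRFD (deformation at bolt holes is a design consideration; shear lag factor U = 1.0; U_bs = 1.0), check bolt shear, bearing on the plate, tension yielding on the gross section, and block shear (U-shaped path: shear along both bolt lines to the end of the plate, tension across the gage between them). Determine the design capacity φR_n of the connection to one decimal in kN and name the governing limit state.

636.3 kN (bolt shear governs)

Bolt shear: A_b = π(22)²/4 = 380.13 mm². φR_n = 0.75 × 372 × 380.13 × 6 × 1 = 636.3 kN.
Bearing (20 mm plate, F_u = 450 MPa): end bolts L_c = 36 − 24/2 = 24, R_n = min(1.2×24×20×450, 2.4×22×20×450) = 259.2 kN/bolt; interior L_c = 71 − 24 = 47, R_n = 475.2 kN/bolt. φR_n = 0.75 × (2×259.2 + 4×475.2) = 1814.4 kN.
Tension yield (gross): A_g = 211×20 = 4220 mm². φR_n = 0.90 × 345 × 4220 = 1310.3 kN.
Block shear: shear path 2×[36+2×71] = 2×178 mm, A_gv = 7120, A_nv = 2×(178 − 2.5×26)×20 = 4520 mm²; tension across gage: (60 − 1×26)×20 = 680 mm². R_n = min(0.6×450×4520, 0.6×345×7120) + 1.0×450×680 = min(1220.4, 1473.8) + 306 = 1526.4 kN. φR_n = 0.75 × 1526.4 = 1144.8 kN.
Governing: min(636.3, 1814.4, 1310.3, 1144.8) = 636.3 kN → bolt shear.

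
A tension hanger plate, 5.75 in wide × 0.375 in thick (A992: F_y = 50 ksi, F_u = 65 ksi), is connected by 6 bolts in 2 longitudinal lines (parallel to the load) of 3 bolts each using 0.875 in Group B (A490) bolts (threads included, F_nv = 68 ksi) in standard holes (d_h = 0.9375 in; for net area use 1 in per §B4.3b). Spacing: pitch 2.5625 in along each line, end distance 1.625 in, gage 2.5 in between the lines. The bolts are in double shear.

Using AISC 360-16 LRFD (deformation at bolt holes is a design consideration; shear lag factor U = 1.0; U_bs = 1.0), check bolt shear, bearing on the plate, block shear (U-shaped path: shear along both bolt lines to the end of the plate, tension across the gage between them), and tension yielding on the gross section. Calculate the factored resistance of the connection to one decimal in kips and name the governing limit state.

97.0 kips (gross-section yield governs)

Bolt shear: A_b = π(0.875)²/4 = 0.60132 in². φR_n = 0.75 × 68 × 0.60132 × 6 × 2 = 368.0 kips.
Bearing (0.375 in plate, F_u = 65 ksi): end bolts L_c = 1.625 − 0.9375/2 = 1.15625, R_n = min(1.2×1.15625×0.375×65, 2.4×0.875×0.375×65) = 33.82 kips/bolt; interior L_c = 2.5625 − 0.9375 = 1.625, R_n = 47.531 kips/bolt. φR_n = 0.75 × (2×33.82 + 4×47.531) = 193.3 kips.
Block shear: shear path 2×[1.625+2×2.5625] = 2×6.75 in, A_gv = 5.0625, A_nv = 2×(6.75 − 2.5×1)×0.375 = 3.1875 in²; tension across gage: (2.5 − 1×1)×0.375 = 0.5625 in². R_n = min(0.6×65×3.1875, 0.6×50×5.0625) + 1.0×65×0.5625 = min(124.31, 151.88) + 36.563 = 160.87 kips. φR_n = 0.75 × 160.87 = 120.7 kips.
Tension yield (gross): A_g = 5.75×0.375 = 2.1563 in². φR_n = 0.90 × 50 × 2.1563 = 97.0 kips.
Governing: min(368.0, 193.3, 120.7, 97.0) = 97.0 kips → gross-section yield.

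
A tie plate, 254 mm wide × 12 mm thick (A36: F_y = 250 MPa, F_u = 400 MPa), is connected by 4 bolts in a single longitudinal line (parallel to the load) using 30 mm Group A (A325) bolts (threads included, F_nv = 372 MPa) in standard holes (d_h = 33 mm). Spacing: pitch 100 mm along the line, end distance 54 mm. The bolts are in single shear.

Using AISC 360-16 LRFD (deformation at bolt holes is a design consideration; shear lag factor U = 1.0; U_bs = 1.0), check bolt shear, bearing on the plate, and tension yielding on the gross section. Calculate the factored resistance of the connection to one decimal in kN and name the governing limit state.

685.8 kN (gross-section yield governs)

Bolt shear: A_b = π(30)²/4 = 706.86 mm². φR_n = 0.75 × 372 × 706.86 × 4 × 1 = 788.9 kN.
Bearing (12 mm plate, F_u = 400 MPa): end bolts L_c = 54 − 33/2 = 37.5, R_n = min(1.2×37.5×12×400, 2.4×30×12×400) = 216 kN/bolt; interior L_c = 100 − 33 = 67, R_n = 345.6 kN/bolt. φR_n = 0.75 × (1×216 + 3×345.6) = 939.6 kN.
Tension yield (gross): A_g = 254×12 = 3048 mm². φR_n = 0.90 × 250 × 3048 = 685.8 kN.
Governing: min(788.9, 939.6, 685.8) = 685.8 kN → gross-section yield.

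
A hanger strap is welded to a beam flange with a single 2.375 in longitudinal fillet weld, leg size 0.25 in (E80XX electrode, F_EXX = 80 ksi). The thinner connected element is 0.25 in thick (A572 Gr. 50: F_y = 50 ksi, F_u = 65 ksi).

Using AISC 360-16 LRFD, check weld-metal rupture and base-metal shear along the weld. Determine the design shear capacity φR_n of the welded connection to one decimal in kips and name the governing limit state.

15.1 kips (weld metal governs)

Weld metal: throat = 0.707×0.25 = 0.17675 in, L = 2.375 in. φR_n = 0.75 × 0.6 × 80 × 0.17675 × 2.375 = 15.1 kips.
Base metal shear (0.25 in plate): yield φR_n = 1.0×0.6×50×0.25×2.375 = 17.8 kips; rupture φR_n = 0.75×0.6×65×0.25×2.375 = 17.4 kips; take 17.4 kips (rupture).
Governing: min(15.1, 17.4) = 15.1 kips → weld metal.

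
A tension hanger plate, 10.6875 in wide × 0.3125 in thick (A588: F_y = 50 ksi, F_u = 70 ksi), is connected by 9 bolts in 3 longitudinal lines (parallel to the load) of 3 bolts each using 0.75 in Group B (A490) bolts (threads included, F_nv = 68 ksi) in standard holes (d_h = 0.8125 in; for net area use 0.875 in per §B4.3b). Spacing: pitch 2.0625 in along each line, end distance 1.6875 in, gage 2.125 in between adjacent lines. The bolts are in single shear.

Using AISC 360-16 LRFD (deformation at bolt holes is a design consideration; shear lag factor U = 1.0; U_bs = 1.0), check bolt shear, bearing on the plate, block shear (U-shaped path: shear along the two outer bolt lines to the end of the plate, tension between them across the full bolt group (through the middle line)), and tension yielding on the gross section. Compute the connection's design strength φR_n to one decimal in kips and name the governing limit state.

Bolt shear: A_b = π(0.75)²/4 = 0.44179 in². φR_n = 0.75 × 68 × 0.44179 × 9 × 1 = 202.8 kips.
Bearing (0.3125 in plate, F_u = 70 ksi): end bolts L_c = 1.6875 − 0.8125/2 = 1.28125, R_n = min(1.2×1.28125×0.3125×70, 2.4×0.75×0.3125×70) = 33.633 kips/bolt; interior L_c = 2.0625 − 0.8125 = 1.25, R_n = 32.813 kips/bolt. φR_n = 0.75 × (3×33.633 + 6×32.813) = 223.3 kips.
Block shear: shear path 2×[1.6875+2×2.0625] = 2×5.8125 in, A_gv = 3.6328, A_nv = 2×(5.8125 − 2.5×0.875)×0.3125 = 2.2656 in²; tension across gage: (4.25 − 2×0.875)×0.3125 = 0.78125 in². R_n = min(0.6×70×2.2656, 0.6×50×3.6328) + 1.0×70×0.78125 = min(95.155, 108.98) + 54.688 = 149.84 kips. φR_n = 0.75 × 149.84 = 112.4 kips.
Tension yield (gross): A_g = 10.6875×0.3125 = 3.3398 in². φR_n = 0.90 × 50 × 3.3398 = 150.3 kips.
Governing: min(202.8, 223.3, 112.4, 150.3) = 112.4 kips → block shear.

112.4 kips (block shear governs)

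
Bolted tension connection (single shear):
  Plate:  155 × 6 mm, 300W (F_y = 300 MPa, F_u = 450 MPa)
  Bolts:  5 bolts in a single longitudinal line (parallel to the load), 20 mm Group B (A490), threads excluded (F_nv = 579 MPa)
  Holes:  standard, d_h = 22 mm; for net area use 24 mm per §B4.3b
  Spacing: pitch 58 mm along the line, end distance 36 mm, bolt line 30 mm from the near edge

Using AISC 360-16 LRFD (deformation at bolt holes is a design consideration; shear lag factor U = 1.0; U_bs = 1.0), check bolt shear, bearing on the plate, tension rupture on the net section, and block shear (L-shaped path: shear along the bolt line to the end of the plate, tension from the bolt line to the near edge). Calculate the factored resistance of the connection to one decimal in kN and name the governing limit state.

Bolt shear: A_b = π(20)²/4 = 314.16 mm². φR_n = 0.75 × 579 × 314.16 × 5 × 1 = 682.1 kN.
Bearing (6 mm plate, F_u = 450 MPa): end bolts L_c = 36 − 22/2 = 25, R_n = min(1.2×25×6×450, 2.4×20×6×450) = 81 kN/bolt; interior L_c = 58 − 22 = 36, R_n = 116.64 kN/bolt. φR_n = 0.75 × (1×81 + 4×116.64) = 410.7 kN.
Tension rupture (net): A_n = (155 − 1×24)×6 = 786 mm² (U = 1.0, A_e = A_n). φR_n = 0.75 × 450 × 786 = 265.3 kN.
Block shear: shear path 1×[36+4×58] = 1×268 mm, A_gv = 1608, A_nv = 1×(268 − 4.5×24)×6 = 960 mm²; tension to near edge: (30 − 0.5×24)×6 = 108 mm². R_n = min(0.6×450×960, 0.6×300×1608) + 1.0×450×108 = min(259.2, 289.44) + 48.6 = 307.8 kN. φR_n = 0.75 × 307.8 = 230.9 kN.
Governing: min(682.1, 410.7, 265.3, 230.9) = 230.9 kN → block shear.

230.9 kN (block shear governs)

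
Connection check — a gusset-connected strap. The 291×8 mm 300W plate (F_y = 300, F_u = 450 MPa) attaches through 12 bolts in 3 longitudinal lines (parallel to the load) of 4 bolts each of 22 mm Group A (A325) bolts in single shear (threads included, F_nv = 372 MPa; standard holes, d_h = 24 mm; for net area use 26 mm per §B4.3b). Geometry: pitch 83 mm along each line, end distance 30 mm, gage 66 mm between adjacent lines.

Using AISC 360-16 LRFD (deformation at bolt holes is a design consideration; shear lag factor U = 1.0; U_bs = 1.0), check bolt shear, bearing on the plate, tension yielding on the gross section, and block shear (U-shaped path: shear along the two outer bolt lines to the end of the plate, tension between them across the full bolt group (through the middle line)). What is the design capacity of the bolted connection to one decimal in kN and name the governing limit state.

628.6 kN (gross-section yield governs)

Bolt shear: A_b = π(22)²/4 = 380.13 mm². φR_n = 0.75 × 372 × 380.13 × 12 × 1 = 1272.7 kN.
Bearing (8 mm plate, F_u = 450 MPa): end bolts L_c = 30 − 24/2 = 18, R_n = min(1.2×18×8×450, 2.4×22×8×450) = 77.76 kN/bolt; interior L_c = 83 − 24 = 59, R_n = 190.08 kN/bolt. φR_n = 0.75 × (3×77.76 + 9×190.08) = 1458.0 kN.
Tension yield (gross): A_g = 291×8 = 2328 mm². φR_n = 0.90 × 300 × 2328 = 628.6 kN.
Block shear: shear path 2×[30+3×83] = 2×279 mm, A_gv = 4464, A_nv = 2×(279 − 3.5×26)×8 = 3008 mm²; tension across gage: (132 − 2×26)×8 = 640 mm². R_n = min(0.6×450×3008, 0.6×300×4464) + 1.0×450×640 = min(812.16, 803.52) + 288 = 1091.5 kN. φR_n = 0.75 × 1091.5 = 818.6 kN.
Governing: min(1272.7, 1458.0, 628.6, 818.6) = 628.6 kN → gross-section yield.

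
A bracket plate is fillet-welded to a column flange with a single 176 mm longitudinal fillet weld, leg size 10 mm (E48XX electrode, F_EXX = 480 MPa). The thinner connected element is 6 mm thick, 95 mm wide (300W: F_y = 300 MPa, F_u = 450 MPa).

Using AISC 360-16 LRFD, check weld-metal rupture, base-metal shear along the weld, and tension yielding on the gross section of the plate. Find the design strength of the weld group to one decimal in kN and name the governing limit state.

Weld metal: throat = 0.707×10 = 7.07 mm, L = 176 mm. φR_n = 0.75 × 0.6 × 480 × 7.07 × 176 = 268.8 kN.
Base metal shear (6 mm plate): yield φR_n = 1.0×0.6×300×6×176 = 190.1 kN; rupture φR_n = 0.75×0.6×450×6×176 = 213.8 kN; take 190.1 kN (yield).
Tension yield (gross): A_g = 95×6 = 570 mm². φR_n = 0.90 × 300 × 570 = 153.9 kN.
Governing: min(268.8, 190.1, 153.9) = 153.9 kN → gross-section yield.

153.9 kN (gross-section yield governs)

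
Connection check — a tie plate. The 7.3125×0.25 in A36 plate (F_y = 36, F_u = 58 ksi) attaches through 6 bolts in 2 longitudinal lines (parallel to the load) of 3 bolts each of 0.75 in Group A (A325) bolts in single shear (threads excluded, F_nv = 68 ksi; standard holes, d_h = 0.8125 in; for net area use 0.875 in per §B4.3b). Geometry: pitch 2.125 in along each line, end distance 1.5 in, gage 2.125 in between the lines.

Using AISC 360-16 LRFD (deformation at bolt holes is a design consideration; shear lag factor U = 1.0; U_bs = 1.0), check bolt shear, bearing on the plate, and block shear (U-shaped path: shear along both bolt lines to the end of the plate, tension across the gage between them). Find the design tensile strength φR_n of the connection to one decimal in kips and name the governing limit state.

60.1 kips (block shear governs)

Bolt shear: A_b = π(0.75)²/4 = 0.44179 in². φR_n = 0.75 × 68 × 0.44179 × 6 × 1 = 135.2 kips.
Bearing (0.25 in plate, F_u = 58 ksi): end bolts L_c = 1.5 − 0.8125/2 = 1.09375, R_n = min(1.2×1.09375×0.25×58, 2.4×0.75×0.25×58) = 19.031 kips/bolt; interior L_c = 2.125 − 0.8125 = 1.3125, R_n = 22.838 kips/bolt. φR_n = 0.75 × (2×19.031 + 4×22.838) = 97.1 kips.
Block shear: shear path 2×[1.5+2×2.125] = 2×5.75 in, A_gv = 2.875, A_nv = 2×(5.75 − 2.5×0.875)×0.25 = 1.7813 in²; tension across gage: (2.125 − 1×0.875)×0.25 = 0.3125 in². R_n = min(0.6×58×1.7813, 0.6×36×2.875) + 1.0×58×0.3125 = min(61.989, 62.1) + 18.125 = 80.114 kips. φR_n = 0.75 × 80.114 = 60.1 kips.
Governing: min(135.2, 97.1, 60.1) = 60.1 kips → block shear.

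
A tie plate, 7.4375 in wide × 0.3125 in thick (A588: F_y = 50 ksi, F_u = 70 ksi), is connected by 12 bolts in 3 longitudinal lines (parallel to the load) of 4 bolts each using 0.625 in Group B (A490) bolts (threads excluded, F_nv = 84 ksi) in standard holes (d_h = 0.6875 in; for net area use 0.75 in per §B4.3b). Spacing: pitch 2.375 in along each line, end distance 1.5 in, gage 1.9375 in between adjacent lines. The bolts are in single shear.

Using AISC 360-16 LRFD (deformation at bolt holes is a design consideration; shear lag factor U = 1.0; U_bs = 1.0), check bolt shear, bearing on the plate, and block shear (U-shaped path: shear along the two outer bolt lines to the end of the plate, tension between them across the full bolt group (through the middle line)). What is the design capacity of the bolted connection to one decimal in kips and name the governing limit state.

Bolt shear: A_b = π(0.625)²/4 = 0.3068 in². φR_n = 0.75 × 84 × 0.3068 × 12 × 1 = 231.9 kips.
Bearing (0.3125 in plate, F_u = 70 ksi): end bolts L_c = 1.5 − 0.6875/2 = 1.15625, R_n = min(1.2×1.15625×0.3125×70, 2.4×0.625×0.3125×70) = 30.352 kips/bolt; interior L_c = 2.375 − 0.6875 = 1.6875, R_n = 32.813 kips/bolt. φR_n = 0.75 × (3×30.352 + 9×32.813) = 289.8 kips.
Block shear: shear path 2×[1.5+3×2.375] = 2×8.625 in, A_gv = 5.3906, A_nv = 2×(8.625 − 3.5×0.75)×0.3125 = 3.75 in²; tension across gage: (3.875 − 2×0.75)×0.3125 = 0.74219 in². R_n = min(0.6×70×3.75, 0.6×50×5.3906) + 1.0×70×0.74219 = min(157.5, 161.72) + 51.953 = 209.45 kips. φR_n = 0.75 × 209.45 = 157.1 kips.
Governing: min(231.9, 289.8, 157.1) = 157.1 kips → block shear.

157.1 kips (block shear governs)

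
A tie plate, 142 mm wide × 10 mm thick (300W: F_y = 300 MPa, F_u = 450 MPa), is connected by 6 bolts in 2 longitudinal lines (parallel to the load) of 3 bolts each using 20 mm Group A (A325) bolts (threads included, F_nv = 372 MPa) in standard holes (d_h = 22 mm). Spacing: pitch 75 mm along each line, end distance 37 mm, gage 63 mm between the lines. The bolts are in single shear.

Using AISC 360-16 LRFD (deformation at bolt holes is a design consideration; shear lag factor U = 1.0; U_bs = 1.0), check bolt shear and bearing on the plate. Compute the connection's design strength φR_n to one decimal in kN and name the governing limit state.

525.9 kN (bolt shear governs)

Bolt shear: A_b = π(20)²/4 = 314.16 mm². φR_n = 0.75 × 372 × 314.16 × 6 × 1 = 525.9 kN.
Bearing (10 mm plate, F_u = 450 MPa): end bolts L_c = 37 − 22/2 = 26, R_n = min(1.2×26×10×450, 2.4×20×10×450) = 140.4 kN/bolt; interior L_c = 75 − 22 = 53, R_n = 216 kN/bolt. φR_n = 0.75 × (2×140.4 + 4×216) = 858.6 kN.
Governing: min(525.9, 858.6) = 525.9 kN → bolt shear.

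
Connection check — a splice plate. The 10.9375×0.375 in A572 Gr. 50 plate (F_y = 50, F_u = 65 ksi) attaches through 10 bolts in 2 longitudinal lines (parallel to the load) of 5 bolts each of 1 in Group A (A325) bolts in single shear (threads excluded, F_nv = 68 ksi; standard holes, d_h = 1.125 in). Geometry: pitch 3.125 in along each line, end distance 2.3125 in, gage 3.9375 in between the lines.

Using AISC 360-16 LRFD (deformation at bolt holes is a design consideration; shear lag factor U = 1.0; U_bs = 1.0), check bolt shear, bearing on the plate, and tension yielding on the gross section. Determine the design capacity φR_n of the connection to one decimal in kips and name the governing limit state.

Bolt shear: A_b = π(1)²/4 = 0.7854 in². φR_n = 0.75 × 68 × 0.7854 × 10 × 1 = 400.6 kips.
Bearing (0.375 in plate, F_u = 65 ksi): end bolts L_c = 2.3125 − 1.125/2 = 1.75, R_n = min(1.2×1.75×0.375×65, 2.4×1×0.375×65) = 51.188 kips/bolt; interior L_c = 3.125 − 1.125 = 2, R_n = 58.5 kips/bolt. φR_n = 0.75 × (2×51.188 + 8×58.5) = 427.8 kips.
Tension yield (gross): A_g = 10.9375×0.375 = 4.1016 in². φR_n = 0.90 × 50 × 4.1016 = 184.6 kips.
Governing: min(400.6, 427.8, 184.6) = 184.6 kips → gross-section yield.

184.6 kips (gross-section yield governs)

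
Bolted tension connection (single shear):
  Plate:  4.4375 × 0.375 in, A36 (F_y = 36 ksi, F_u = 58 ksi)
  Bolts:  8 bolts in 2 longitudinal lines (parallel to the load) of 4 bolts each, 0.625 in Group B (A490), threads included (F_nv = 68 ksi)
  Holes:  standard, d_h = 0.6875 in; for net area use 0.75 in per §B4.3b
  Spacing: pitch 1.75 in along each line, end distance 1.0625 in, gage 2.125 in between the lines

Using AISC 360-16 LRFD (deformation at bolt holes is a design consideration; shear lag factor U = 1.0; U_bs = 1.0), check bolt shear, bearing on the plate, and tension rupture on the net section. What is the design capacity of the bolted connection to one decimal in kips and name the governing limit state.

Bolt shear: A_b = π(0.625)²/4 = 0.3068 in². φR_n = 0.75 × 68 × 0.3068 × 8 × 1 = 125.2 kips.
Bearing (0.375 in plate, F_u = 58 ksi): end bolts L_c = 1.0625 − 0.6875/2 = 0.71875, R_n = min(1.2×0.71875×0.375×58, 2.4×0.625×0.375×58) = 18.759 kips/bolt; interior L_c = 1.75 − 0.6875 = 1.0625, R_n = 27.731 kips/bolt. φR_n = 0.75 × (2×18.759 + 6×27.731) = 152.9 kips.
Tension rupture (net): A_n = (4.4375 − 2×0.75)×0.375 = 1.1016 in² (U = 1.0, A_e = A_n). φR_n = 0.75 × 58 × 1.1016 = 47.9 kips.
Governing: min(125.2, 152.9, 47.9) = 47.9 kips → net-section rupture.

47.9 kips (net-section rupture governs)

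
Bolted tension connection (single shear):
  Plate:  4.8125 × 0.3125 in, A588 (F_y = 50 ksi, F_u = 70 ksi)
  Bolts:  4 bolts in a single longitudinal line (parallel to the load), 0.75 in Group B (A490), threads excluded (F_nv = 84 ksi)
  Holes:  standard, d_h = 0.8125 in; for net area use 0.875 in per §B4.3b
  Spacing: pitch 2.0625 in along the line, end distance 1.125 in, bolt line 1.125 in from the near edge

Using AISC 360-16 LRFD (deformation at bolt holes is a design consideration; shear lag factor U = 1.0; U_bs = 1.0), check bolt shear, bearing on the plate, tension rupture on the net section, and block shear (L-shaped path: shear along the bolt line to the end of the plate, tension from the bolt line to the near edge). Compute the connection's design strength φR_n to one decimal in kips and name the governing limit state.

53.1 kips (block shear governs)

Bolt shear: A_b = π(0.75)²/4 = 0.44179 in². φR_n = 0.75 × 84 × 0.44179 × 4 × 1 = 111.3 kips.
Bearing (0.3125 in plate, F_u = 70 ksi): end bolts L_c = 1.125 − 0.8125/2 = 0.71875, R_n = min(1.2×0.71875×0.3125×70, 2.4×0.75×0.3125×70) = 18.867 kips/bolt; interior L_c = 2.0625 − 0.8125 = 1.25, R_n = 32.813 kips/bolt. φR_n = 0.75 × (1×18.867 + 3×32.813) = 88.0 kips.
Tension rupture (net): A_n = (4.8125 − 1×0.875)×0.3125 = 1.2305 in² (U = 1.0, A_e = A_n). φR_n = 0.75 × 70 × 1.2305 = 64.6 kips.
Block shear: shear path 1×[1.125+3×2.0625] = 1×7.3125 in, A_gv = 2.2852, A_nv = 1×(7.3125 − 3.5×0.875)×0.3125 = 1.3281 in²; tension to near edge: (1.125 − 0.5×0.875)×0.3125 = 0.21484 in². R_n = min(0.6×70×1.3281, 0.6×50×2.2852) + 1.0×70×0.21484 = min(55.78, 68.556) + 15.039 = 70.819 kips. φR_n = 0.75 × 70.819 = 53.1 kips.
Governing: min(111.3, 88.0, 64.6, 53.1) = 53.1 kips → block shear.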